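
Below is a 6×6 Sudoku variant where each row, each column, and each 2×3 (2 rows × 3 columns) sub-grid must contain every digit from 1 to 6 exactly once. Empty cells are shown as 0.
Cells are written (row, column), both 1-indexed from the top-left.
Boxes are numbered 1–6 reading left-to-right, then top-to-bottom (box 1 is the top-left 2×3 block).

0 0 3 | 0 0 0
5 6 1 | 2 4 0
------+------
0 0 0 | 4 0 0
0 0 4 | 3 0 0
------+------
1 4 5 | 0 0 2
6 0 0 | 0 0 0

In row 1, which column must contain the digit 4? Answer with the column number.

Consider where 4 can go in row 1.
(1,2) is out (column 2 already has a 4).
(1,4) is out (column 4 already has a 4).
(1,5) is out (column 5 already has a 4).
(1,6) is out (box 2 already has a 4).
So the only cell in row 1 that can hold 4 is (1,1).
That is column 1.

1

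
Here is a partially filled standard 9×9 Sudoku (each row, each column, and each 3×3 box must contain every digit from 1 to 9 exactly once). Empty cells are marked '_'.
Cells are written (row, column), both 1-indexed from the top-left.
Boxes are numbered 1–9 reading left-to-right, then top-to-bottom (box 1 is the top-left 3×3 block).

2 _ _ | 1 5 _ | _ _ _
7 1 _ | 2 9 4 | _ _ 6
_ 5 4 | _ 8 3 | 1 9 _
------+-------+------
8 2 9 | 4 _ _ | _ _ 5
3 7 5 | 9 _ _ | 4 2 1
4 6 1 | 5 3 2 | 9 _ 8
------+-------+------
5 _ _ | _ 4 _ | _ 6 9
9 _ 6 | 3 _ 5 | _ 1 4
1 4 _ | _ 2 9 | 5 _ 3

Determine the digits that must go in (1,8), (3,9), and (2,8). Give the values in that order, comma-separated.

For (1,8):
  Consider where 4 can go in row 1.
  (1,2) is out (column 2 already has a 4).
  (1,3) is out (column 3 already has a 4).
  (1,6) is out (column 6 already has a 4).
  (1,7) is out (column 7 already has a 4).
  (1,9) is out (column 9 already has a 4).
  So the only cell in row 1 that can hold 4 is (1,8).
  So (1,8) = 4.
For (3,9):
  Consider where 2 can go in row 3.
  (3,1) is out (column 1 already has a 2).
  (3,4) is out (column 4 already has a 2).
  So the only cell in row 3 that can hold 2 is (3,9).
  So (3,9) = 2.
For (2,8):
  Consider where 5 can go in box 3.
  (1,7) is out (row 1 already has a 5).
  (1,8) is out (row 1 already has a 5).
  (1,9) is out (row 1 already has a 5).
  (2,7) is out (column 7 already has a 5).
  (3,9) is out (row 3 already has a 5).
  So the only cell in box 3 that can hold 5 is (2,8).
  So (2,8) = 5.

4,2,5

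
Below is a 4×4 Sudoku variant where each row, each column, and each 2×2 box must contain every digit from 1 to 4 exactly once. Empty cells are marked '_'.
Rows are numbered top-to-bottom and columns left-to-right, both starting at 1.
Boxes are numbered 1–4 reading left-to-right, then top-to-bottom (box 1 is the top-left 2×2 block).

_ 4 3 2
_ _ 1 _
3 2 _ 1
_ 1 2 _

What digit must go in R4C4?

Cell R4C4 itself could take any of {3, 4} by direct elimination.
Consider where 3 can go in box 4.
R3C3 is out (row 3 already has a 3).
So the only cell in box 4 that can hold 3 is R4C4.
Therefore R4C4 = 3.

3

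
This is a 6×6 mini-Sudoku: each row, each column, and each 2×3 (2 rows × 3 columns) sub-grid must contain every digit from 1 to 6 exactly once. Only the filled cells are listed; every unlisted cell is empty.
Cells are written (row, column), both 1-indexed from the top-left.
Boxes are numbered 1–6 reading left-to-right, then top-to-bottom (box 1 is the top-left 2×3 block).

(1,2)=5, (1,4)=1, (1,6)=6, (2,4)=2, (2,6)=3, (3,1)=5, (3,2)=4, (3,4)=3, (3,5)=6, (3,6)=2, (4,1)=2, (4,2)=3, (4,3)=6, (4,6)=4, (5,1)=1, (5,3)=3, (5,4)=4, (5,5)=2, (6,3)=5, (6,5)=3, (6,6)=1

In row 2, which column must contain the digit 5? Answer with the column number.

5

Consider where 5 can go in row 2.
(2,1) is out (column 1 already has a 5).
(2,2) is out (column 2 already has a 5).
(2,3) is out (column 3 already has a 5).
So the only cell in row 2 that can hold 5 is (2,5).
That is column 5.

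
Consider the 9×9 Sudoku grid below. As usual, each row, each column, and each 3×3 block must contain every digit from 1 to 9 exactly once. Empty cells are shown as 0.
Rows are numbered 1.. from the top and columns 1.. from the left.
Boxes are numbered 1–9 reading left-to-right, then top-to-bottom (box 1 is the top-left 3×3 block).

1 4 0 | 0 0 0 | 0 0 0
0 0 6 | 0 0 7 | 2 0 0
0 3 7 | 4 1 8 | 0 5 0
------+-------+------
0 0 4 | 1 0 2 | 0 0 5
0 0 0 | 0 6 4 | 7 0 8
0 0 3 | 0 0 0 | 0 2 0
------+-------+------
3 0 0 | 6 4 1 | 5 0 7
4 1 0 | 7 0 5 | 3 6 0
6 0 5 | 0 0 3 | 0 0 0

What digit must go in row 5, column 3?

1

Cell row 5, column 3 itself could take any of {1, 2, 9} by direct elimination.
Consider where 1 can go in box 4.
row 4, column 1 is out (row 4 already has a 1). row 4, column 2 is out (row 4 already has a 1). row 5, column 1 is out (column 1 already has a 1). row 5, column 2 is out (column 2 already has a 1). The remaining empty cells in box 4 are similarly blocked.
So the only cell in box 4 that can hold 1 is row 5, column 3.
Therefore row 5, column 3 = 1.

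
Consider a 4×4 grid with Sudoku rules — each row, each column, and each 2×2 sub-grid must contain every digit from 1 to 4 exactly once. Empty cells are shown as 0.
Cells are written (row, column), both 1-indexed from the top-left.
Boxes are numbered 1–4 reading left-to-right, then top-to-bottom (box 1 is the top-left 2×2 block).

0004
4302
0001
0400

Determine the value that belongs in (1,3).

Cell (1,3) itself could take any of {1, 3} by direct elimination.
Consider where 3 can go in box 2.
(2,3) is out (row 2 already has a 3).
So the only cell in box 2 that can hold 3 is (1,3).
Therefore (1,3) = 3.

3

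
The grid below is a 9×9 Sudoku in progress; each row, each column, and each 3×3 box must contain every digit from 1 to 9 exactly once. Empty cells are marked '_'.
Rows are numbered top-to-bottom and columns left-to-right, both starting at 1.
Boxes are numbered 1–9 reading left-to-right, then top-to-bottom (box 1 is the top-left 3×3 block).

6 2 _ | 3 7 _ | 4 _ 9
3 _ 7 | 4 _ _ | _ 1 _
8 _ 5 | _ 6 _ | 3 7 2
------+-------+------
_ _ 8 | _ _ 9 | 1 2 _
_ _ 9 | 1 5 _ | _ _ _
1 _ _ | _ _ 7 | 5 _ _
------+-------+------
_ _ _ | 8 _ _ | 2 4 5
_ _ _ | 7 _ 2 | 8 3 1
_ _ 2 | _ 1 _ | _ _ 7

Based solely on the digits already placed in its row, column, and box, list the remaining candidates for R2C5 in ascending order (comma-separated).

Row 2 already contains {1, 3, 4, 7}.
Column 5 already contains {1, 5, 6, 7}.
Its 3×3 block (box 2) already contains {3, 4, 6, 7}.
Removing those from 1–9 leaves {2, 8, 9} as the candidates for R2C5.

2,8,9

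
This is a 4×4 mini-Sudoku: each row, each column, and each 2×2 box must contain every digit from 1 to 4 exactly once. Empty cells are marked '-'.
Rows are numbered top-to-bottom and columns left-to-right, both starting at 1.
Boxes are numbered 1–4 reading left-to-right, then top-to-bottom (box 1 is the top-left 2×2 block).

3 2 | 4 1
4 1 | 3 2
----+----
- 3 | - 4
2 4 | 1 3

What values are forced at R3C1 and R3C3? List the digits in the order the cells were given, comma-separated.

1,2

For R3C1:
  Row 3 already contains {3, 4}.
  Column 1 already contains {2, 3, 4}.
  Its 2×2 block (box 3) already contains {2, 3, 4}.
  The only value from 1–4 not eliminated is 1, so R3C1 = 1.
For R3C3:
  Row 3 already contains {3, 4}.
  Column 3 already contains {1, 3, 4}.
  Its 2×2 block (box 4) already contains {1, 3, 4}.
  The only value from 1–4 not eliminated is 2, so R3C3 = 2.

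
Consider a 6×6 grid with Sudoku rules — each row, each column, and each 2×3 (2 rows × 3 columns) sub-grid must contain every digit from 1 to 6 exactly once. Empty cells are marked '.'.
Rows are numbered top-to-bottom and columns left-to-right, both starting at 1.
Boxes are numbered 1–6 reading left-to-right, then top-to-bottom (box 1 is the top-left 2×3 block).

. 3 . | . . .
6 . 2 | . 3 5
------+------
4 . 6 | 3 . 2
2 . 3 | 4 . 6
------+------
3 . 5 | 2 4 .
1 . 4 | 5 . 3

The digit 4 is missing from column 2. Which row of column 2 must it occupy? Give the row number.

2

Consider where 4 can go in column 2.
R3C2 is out (row 3 already has a 4).
R4C2 is out (row 4 already has a 4).
R5C2 is out (row 5 already has a 4).
R6C2 is out (row 6 already has a 4).
So the only cell in column 2 that can hold 4 is R2C2.
That is row 2.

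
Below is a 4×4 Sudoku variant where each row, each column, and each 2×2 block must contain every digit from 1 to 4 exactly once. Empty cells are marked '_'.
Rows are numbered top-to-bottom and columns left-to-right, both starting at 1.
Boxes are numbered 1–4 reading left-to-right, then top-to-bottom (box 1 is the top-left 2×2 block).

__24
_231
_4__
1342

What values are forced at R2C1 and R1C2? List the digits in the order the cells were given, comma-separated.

For R2C1:
  Row 2 already contains {1, 2, 3}.
  Column 1 already contains {1}.
  Its 2×2 block (box 1) already contains {2}.
  The only value from 1–4 not eliminated is 4, so R2C1 = 4.
For R1C2:
  Row 1 already contains {2, 4}.
  Column 2 already contains {2, 3, 4}.
  Its 2×2 block (box 1) already contains {2}.
  The only value from 1–4 not eliminated is 1, so R1C2 = 1.

4,1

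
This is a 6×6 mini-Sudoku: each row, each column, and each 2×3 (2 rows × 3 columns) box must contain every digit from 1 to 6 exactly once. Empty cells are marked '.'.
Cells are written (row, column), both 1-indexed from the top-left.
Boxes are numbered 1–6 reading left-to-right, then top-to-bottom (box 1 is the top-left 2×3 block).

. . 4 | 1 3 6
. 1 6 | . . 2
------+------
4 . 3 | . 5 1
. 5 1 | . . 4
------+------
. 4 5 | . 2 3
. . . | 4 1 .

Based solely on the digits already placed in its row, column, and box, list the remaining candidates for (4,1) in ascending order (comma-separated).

2,6

Row 4 already contains {1, 4, 5}.
Column 1 already contains {4}.
Its 2×3 block (box 3) already contains {1, 3, 4, 5}.
Removing those from 1–6 leaves {2, 6} as the candidates for (4,1).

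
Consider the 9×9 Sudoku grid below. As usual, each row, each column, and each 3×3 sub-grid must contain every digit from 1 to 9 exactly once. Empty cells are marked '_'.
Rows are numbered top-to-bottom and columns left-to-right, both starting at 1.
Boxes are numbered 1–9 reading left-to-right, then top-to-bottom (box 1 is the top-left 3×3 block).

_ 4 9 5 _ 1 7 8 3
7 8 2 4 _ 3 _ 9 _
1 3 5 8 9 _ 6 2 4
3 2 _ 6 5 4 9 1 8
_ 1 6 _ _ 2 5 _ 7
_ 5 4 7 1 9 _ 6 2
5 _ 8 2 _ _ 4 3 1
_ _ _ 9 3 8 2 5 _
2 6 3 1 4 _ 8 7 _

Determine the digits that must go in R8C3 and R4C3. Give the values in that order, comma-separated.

1,7

For R8C3:
  Consider where 1 can go in column 3.
  R4C3 is out (row 4 already has a 1).
  So the only cell in column 3 that can hold 1 is R8C3.
  So R8C3 = 1.
For R4C3:
  Row 4 already contains {1, 2, 3, 4, 5, 6, 8, 9}.
  Column 3 already contains {2, 3, 4, 5, 6, 8, 9}.
  Its 3×3 block (box 4) already contains {1, 2, 3, 4, 5, 6}.
  The only value from 1–9 not eliminated is 7, so R4C3 = 7.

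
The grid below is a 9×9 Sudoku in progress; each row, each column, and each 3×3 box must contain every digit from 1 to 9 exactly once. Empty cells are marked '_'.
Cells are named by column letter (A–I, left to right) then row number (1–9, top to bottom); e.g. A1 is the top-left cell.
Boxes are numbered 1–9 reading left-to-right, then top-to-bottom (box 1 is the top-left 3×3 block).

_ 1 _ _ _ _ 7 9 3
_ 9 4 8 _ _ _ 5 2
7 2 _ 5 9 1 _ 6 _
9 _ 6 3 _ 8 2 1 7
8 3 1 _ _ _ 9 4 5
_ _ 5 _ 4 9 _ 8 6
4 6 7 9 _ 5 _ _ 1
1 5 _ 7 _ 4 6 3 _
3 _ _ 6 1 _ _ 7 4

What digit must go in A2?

Row 2 already contains {2, 4, 5, 8, 9}.
Column A already contains {1, 3, 4, 7, 8, 9}.
Its 3×3 block (box 1) already contains {1, 2, 4, 7, 9}.
The only value from 1–9 not eliminated is 6, so A2 = 6.

6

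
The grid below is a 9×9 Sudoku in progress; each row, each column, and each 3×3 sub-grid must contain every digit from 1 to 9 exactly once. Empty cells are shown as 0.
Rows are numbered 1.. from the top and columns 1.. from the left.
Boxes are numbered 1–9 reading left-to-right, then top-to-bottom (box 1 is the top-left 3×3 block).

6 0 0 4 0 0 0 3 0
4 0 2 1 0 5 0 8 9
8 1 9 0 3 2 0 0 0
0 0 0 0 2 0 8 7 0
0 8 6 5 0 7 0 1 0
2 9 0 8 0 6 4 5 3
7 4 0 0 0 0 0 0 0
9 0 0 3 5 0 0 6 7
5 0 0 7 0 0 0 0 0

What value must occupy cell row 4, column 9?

6

Row 4 already contains {2, 7, 8}.
Column 9 already contains {3, 7, 9}.
Its 3×3 block (box 6) already contains {1, 3, 4, 5, 7, 8}.
The only value from 1–9 not eliminated is 6, so row 4, column 9 = 6.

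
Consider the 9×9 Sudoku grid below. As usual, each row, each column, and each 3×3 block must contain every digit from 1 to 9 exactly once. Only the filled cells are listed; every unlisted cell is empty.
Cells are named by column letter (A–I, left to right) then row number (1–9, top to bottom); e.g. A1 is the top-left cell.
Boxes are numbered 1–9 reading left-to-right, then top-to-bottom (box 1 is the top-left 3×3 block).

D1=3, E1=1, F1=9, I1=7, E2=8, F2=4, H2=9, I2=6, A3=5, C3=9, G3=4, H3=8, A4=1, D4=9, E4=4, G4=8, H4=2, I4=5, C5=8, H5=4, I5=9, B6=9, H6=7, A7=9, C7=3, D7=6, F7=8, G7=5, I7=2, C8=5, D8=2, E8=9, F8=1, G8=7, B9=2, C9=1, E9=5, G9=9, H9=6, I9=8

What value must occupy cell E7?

Row 7 already contains {2, 3, 5, 6, 8, 9}.
Column E already contains {1, 4, 5, 8, 9}.
Its 3×3 block (box 8) already contains {1, 2, 5, 6, 8, 9}.
The only value from 1–9 not eliminated is 7, so E7 = 7.

7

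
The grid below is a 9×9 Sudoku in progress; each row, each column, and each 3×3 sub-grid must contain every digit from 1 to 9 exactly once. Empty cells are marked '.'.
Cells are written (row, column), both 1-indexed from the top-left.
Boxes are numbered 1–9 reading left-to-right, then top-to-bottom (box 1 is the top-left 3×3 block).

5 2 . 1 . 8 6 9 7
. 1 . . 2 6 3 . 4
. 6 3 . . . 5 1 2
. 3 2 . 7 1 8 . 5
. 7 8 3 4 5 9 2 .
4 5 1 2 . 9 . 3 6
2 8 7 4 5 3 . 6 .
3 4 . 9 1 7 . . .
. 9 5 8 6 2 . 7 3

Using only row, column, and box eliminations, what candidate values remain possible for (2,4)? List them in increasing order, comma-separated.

Row 2 already contains {1, 2, 3, 4, 6}.
Column 4 already contains {1, 2, 3, 4, 8, 9}.
Its 3×3 block (box 2) already contains {1, 2, 6, 8}.
Removing those from 1–9 leaves {5, 7} as the candidates for (2,4).

5,7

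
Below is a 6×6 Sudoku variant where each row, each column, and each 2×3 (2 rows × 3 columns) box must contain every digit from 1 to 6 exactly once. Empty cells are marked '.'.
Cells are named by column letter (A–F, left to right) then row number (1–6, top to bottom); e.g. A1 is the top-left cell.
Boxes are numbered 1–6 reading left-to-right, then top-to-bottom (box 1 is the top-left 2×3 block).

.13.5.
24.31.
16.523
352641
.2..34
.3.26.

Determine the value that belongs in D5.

Row 5 already contains {2, 3, 4}.
Column D already contains {2, 3, 5, 6}.
Its 2×3 block (box 6) already contains {2, 3, 4, 6}.
The only value from 1–6 not eliminated is 1, so D5 = 1.

1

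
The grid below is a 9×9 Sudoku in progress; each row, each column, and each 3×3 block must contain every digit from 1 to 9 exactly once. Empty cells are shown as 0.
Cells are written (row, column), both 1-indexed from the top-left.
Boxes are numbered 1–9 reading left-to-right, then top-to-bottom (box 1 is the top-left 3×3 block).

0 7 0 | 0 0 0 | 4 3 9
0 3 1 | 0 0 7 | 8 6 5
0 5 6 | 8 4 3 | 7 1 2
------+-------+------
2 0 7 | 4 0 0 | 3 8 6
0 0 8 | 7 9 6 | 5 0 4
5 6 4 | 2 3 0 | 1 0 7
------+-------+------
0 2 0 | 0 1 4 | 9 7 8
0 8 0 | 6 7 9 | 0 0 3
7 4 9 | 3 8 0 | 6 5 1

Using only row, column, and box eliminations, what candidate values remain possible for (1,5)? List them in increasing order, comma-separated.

Row 1 already contains {3, 4, 7, 9}.
Column 5 already contains {1, 3, 4, 7, 8, 9}.
Its 3×3 block (box 2) already contains {3, 4, 7, 8}.
Removing those from 1–9 leaves {2, 5, 6} as the candidates for (1,5).

2,5,6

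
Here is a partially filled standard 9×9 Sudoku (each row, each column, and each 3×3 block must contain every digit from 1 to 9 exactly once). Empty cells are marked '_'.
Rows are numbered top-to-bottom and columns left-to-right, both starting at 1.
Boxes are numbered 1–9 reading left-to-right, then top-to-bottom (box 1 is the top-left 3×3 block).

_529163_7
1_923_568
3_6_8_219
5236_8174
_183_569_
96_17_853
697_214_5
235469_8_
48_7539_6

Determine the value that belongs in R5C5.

Row 5 already contains {1, 3, 5, 6, 8, 9}.
Column 5 already contains {1, 2, 3, 5, 6, 7, 8}.
Its 3×3 block (box 5) already contains {1, 3, 5, 6, 7, 8}.
The only value from 1–9 not eliminated is 4, so R5C5 = 4.

4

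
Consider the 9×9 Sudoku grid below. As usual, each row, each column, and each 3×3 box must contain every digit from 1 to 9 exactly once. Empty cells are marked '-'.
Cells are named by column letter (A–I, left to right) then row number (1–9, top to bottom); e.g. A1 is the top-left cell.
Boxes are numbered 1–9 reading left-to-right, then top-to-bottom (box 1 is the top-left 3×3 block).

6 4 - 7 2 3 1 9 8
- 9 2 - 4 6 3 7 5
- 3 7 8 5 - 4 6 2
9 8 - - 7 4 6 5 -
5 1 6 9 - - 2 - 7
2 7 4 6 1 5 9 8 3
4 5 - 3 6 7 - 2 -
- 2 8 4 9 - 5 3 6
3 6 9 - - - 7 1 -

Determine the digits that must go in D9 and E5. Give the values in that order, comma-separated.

5,3

For D9:
  Consider where 5 can go in row 9.
  E9 is out (column E already has a 5).
  F9 is out (column F already has a 5).
  I9 is out (column I already has a 5).
  So the only cell in row 9 that can hold 5 is D9.
  So D9 = 5.
For E5:
  Consider where 3 can go in box 5.
  D4 is out (column D already has a 3).
  F5 is out (column F already has a 3).
  So the only cell in box 5 that can hold 3 is E5.
  So E5 = 3.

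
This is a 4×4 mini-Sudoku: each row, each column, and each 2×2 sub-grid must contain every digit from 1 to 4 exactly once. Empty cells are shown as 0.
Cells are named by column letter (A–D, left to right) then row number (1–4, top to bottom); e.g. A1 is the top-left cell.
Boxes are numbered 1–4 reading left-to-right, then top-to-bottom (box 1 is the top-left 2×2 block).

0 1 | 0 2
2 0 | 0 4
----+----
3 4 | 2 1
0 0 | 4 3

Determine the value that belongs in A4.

Row 4 already contains {3, 4}.
Column A already contains {2, 3}.
Its 2×2 block (box 3) already contains {3, 4}.
The only value from 1–4 not eliminated is 1, so A4 = 1.

1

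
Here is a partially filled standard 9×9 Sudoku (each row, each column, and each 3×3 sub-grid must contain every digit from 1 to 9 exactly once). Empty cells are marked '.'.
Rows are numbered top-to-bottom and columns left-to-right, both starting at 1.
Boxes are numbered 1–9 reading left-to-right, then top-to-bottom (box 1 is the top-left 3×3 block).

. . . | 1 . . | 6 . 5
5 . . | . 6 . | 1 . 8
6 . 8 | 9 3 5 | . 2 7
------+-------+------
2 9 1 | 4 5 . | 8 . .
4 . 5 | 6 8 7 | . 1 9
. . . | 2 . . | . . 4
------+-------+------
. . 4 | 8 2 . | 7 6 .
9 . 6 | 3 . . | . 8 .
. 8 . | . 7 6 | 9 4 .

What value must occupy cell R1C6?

Cell R1C6 itself could take any of {2, 4, 8} by direct elimination.
Consider where 8 can go in row 1.
R1C1 is out (box 1 already has a 8).
R1C2 is out (column 2 already has a 8).
R1C3 is out (column 3 already has a 8).
R1C5 is out (column 5 already has a 8).
R1C8 is out (column 8 already has a 8).
So the only cell in row 1 that can hold 8 is R1C6.
Therefore R1C6 = 8.

8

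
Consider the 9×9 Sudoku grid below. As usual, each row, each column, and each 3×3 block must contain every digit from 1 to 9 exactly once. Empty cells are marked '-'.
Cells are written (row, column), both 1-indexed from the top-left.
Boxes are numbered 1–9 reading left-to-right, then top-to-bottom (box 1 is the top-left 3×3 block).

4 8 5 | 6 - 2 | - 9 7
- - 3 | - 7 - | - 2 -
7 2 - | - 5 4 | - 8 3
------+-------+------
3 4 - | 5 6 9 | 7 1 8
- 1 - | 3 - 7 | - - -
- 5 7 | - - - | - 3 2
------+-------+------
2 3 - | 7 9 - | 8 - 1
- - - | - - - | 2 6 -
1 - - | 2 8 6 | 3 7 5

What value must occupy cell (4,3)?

Row 4 already contains {1, 3, 4, 5, 6, 7, 8, 9}.
Column 3 already contains {3, 5, 7}.
Its 3×3 block (box 4) already contains {1, 3, 4, 5, 7}.
The only value from 1–9 not eliminated is 2, so (4,3) = 2.

2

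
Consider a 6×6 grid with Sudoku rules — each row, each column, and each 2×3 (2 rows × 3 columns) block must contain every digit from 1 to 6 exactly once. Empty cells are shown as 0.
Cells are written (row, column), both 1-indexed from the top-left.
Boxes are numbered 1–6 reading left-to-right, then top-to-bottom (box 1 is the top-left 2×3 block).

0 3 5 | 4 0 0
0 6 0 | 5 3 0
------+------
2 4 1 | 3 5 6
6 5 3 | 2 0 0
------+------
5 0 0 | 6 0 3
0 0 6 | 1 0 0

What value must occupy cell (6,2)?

2

Row 6 already contains {1, 6}.
Column 2 already contains {3, 4, 5, 6}.
Its 2×3 block (box 5) already contains {5, 6}.
The only value from 1–6 not eliminated is 2, so (6,2) = 2.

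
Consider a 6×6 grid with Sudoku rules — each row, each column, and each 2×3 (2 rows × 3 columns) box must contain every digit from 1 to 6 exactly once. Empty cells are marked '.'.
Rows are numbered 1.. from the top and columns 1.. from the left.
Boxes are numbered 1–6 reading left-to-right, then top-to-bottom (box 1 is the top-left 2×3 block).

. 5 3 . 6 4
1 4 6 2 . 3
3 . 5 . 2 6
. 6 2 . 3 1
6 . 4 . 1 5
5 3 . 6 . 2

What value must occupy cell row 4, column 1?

4

Row 4 already contains {1, 2, 3, 6}.
Column 1 already contains {1, 3, 5, 6}.
Its 2×3 block (box 3) already contains {2, 3, 5, 6}.
The only value from 1–6 not eliminated is 4, so row 4, column 1 = 4.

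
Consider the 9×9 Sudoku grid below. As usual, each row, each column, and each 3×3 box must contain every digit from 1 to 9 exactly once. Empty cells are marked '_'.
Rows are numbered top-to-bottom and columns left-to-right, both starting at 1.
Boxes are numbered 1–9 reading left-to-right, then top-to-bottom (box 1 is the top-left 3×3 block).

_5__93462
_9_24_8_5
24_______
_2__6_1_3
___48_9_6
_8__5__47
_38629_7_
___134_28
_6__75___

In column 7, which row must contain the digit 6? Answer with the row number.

8

Consider where 6 can go in column 7.
r3c7 is out (box 3 already has a 6).
r6c7 is out (box 6 already has a 6).
r7c7 is out (row 7 already has a 6).
r9c7 is out (row 9 already has a 6).
So the only cell in column 7 that can hold 6 is r8c7.
That is row 8.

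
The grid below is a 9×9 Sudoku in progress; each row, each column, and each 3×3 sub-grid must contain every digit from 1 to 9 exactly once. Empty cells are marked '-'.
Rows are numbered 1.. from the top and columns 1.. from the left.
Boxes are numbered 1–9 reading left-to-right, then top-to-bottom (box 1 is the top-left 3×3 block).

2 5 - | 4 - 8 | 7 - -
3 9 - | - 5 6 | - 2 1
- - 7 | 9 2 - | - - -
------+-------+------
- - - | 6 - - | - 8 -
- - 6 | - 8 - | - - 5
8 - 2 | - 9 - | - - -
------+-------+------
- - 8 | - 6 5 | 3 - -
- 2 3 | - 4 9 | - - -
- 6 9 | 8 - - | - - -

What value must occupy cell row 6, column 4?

5

Cell row 6, column 4 itself could take any of {1, 3, 5, 7} by direct elimination.
Consider where 5 can go in column 4.
row 2, column 4 is out (row 2 already has a 5).
row 5, column 4 is out (row 5 already has a 5).
row 7, column 4 is out (row 7 already has a 5).
row 8, column 4 is out (box 8 already has a 5).
So the only cell in column 4 that can hold 5 is row 6, column 4.
Therefore row 6, column 4 = 5.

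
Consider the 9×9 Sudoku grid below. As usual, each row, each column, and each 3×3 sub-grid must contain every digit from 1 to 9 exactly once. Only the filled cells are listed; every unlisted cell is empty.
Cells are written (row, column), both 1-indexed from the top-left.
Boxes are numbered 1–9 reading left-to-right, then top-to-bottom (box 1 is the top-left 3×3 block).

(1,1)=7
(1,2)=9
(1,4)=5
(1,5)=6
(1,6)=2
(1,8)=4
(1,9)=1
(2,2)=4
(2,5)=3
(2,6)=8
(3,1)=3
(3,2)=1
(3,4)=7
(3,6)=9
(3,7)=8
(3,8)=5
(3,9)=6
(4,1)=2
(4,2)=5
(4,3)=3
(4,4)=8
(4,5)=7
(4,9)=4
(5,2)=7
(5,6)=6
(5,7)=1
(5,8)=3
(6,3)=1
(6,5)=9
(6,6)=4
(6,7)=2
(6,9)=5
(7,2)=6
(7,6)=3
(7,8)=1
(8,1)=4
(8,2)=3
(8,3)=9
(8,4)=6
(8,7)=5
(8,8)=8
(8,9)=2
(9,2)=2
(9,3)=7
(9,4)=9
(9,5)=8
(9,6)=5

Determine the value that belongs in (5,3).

4

Cell (5,3) itself could take any of {4, 8} by direct elimination.
Consider where 4 can go in column 3.
(1,3) is out (row 1 already has a 4).
(2,3) is out (row 2 already has a 4).
(3,3) is out (box 1 already has a 4).
(7,3) is out (box 7 already has a 4).
So the only cell in column 3 that can hold 4 is (5,3).
Therefore (5,3) = 4.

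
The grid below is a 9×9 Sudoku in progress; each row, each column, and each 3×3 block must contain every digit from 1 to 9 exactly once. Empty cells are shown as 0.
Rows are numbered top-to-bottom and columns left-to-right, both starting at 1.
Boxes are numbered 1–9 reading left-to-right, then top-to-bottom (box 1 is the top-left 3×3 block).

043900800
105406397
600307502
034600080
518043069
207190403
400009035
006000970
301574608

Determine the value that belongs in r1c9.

6

Cell r1c9 itself could take any of {1, 6} by direct elimination.
Consider where 6 can go in row 1.
r1c1 is out (column 1 already has a 6).
r1c5 is out (box 2 already has a 6).
r1c6 is out (column 6 already has a 6).
r1c8 is out (column 8 already has a 6).
So the only cell in row 1 that can hold 6 is r1c9.
Therefore r1c9 = 6.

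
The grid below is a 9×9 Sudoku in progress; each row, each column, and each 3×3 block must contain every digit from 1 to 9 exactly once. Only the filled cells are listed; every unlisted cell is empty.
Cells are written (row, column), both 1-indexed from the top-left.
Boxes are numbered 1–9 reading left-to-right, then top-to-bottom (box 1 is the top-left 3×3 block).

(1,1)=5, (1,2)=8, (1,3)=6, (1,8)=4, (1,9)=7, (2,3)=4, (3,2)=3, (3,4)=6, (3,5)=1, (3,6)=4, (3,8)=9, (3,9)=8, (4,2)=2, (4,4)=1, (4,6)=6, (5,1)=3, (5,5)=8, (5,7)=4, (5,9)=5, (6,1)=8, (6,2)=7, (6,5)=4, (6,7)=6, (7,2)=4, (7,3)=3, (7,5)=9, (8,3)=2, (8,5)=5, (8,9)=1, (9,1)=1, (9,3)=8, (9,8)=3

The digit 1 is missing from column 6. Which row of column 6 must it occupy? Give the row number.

Consider where 1 can go in column 6.
(1,6) is out (box 2 already has a 1). (2,6) is out (box 2 already has a 1). (5,6) is out (box 5 already has a 1). (6,6) is out (box 5 already has a 1). The remaining empty cells in column 6 are similarly blocked.
So the only cell in column 6 that can hold 1 is (7,6).
That is row 7.

7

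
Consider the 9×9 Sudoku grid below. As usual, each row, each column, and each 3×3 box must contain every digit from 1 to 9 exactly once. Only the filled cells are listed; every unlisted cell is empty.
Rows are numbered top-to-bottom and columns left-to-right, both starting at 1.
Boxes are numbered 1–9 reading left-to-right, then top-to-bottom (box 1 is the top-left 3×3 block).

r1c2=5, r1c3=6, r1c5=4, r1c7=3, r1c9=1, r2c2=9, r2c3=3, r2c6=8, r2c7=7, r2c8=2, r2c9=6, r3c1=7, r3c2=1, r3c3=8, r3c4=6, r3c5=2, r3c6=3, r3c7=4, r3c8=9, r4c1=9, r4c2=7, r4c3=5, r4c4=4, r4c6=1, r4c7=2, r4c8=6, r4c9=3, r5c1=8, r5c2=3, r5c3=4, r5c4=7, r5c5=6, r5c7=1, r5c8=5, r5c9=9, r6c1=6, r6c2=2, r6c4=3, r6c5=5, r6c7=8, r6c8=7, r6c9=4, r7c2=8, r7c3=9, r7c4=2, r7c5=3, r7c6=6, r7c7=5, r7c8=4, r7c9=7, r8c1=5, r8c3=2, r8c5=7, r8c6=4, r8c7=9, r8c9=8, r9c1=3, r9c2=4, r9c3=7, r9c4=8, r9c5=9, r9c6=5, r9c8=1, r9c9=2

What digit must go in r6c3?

Row 6 already contains {2, 3, 4, 5, 6, 7, 8}.
Column 3 already contains {2, 3, 4, 5, 6, 7, 8, 9}.
Its 3×3 block (box 4) already contains {2, 3, 4, 5, 6, 7, 8, 9}.
The only value from 1–9 not eliminated is 1, so r6c3 = 1.

1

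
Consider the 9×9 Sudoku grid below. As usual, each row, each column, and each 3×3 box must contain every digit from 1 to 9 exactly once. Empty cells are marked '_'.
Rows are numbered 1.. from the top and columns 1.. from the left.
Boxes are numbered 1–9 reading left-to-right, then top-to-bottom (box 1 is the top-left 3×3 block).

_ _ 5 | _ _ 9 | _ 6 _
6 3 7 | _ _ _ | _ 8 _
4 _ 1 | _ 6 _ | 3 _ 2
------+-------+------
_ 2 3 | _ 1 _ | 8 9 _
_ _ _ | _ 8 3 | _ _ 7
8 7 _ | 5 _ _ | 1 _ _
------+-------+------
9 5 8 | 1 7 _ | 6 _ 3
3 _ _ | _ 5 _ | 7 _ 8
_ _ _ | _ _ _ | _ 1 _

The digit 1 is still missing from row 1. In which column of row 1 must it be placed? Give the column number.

Consider where 1 can go in row 1.
row 1, column 1 is out (box 1 already has a 1).
row 1, column 2 is out (box 1 already has a 1).
row 1, column 4 is out (column 4 already has a 1).
row 1, column 5 is out (column 5 already has a 1).
row 1, column 7 is out (column 7 already has a 1).
So the only cell in row 1 that can hold 1 is row 1, column 9.
That is column 9.

9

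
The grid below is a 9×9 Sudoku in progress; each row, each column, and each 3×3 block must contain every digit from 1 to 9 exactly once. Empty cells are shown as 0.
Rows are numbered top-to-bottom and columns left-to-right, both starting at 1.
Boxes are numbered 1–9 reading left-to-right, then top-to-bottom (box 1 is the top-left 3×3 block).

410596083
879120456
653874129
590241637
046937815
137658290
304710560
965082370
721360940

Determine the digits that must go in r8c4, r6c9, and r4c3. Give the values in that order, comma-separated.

4,4,8

For r8c4:
  Row 8 already contains {2, 3, 5, 6, 7, 8, 9}.
  Column 4 already contains {1, 2, 3, 5, 6, 7, 8, 9}.
  Its 3×3 block (box 8) already contains {1, 2, 3, 6, 7, 8}.
  The only value from 1–9 not eliminated is 4, so r8c4 = 4.
For r6c9:
  Row 6 already contains {1, 2, 3, 5, 6, 7, 8, 9}.
  Column 9 already contains {3, 5, 6, 7, 9}.
  Its 3×3 block (box 6) already contains {1, 2, 3, 5, 6, 7, 8, 9}.
  The only value from 1–9 not eliminated is 4, so r6c9 = 4.
For r4c3:
  Row 4 already contains {1, 2, 3, 4, 5, 6, 7, 9}.
  Column 3 already contains {1, 3, 4, 5, 6, 7, 9}.
  Its 3×3 block (box 4) already contains {1, 3, 4, 5, 6, 7, 9}.
  The only value from 1–9 not eliminated is 8, so r4c3 = 8.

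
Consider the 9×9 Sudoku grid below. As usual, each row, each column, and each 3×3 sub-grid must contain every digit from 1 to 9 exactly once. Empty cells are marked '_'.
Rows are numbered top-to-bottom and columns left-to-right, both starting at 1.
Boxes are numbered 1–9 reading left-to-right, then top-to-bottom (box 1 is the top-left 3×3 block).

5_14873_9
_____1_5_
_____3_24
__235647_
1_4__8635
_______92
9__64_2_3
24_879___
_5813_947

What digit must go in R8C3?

3

Cell R8C3 itself could take any of {3, 6} by direct elimination.
Consider where 3 can go in box 7.
R7C2 is out (row 7 already has a 3).
R7C3 is out (row 7 already has a 3).
R9C1 is out (row 9 already has a 3).
So the only cell in box 7 that can hold 3 is R8C3.
Therefore R8C3 = 3.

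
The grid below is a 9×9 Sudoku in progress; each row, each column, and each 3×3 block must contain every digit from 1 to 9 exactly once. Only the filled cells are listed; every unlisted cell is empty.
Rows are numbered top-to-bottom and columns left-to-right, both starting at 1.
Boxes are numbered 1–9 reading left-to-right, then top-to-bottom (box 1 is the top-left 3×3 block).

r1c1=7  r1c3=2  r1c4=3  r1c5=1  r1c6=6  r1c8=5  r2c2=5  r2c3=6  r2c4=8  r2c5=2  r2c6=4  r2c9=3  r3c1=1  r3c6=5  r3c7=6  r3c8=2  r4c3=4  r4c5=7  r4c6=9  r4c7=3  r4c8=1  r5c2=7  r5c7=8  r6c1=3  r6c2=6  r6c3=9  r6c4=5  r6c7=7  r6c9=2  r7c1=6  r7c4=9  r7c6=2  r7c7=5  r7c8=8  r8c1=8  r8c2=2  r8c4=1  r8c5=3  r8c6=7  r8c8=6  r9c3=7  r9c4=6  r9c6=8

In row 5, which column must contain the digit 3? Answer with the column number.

6

Consider where 3 can go in row 5.
r5c1 is out (column 1 already has a 3). r5c3 is out (box 4 already has a 3). r5c4 is out (column 4 already has a 3). r5c5 is out (column 5 already has a 3). The remaining empty cells in row 5 are similarly blocked.
So the only cell in row 5 that can hold 3 is r5c6.
That is column 6.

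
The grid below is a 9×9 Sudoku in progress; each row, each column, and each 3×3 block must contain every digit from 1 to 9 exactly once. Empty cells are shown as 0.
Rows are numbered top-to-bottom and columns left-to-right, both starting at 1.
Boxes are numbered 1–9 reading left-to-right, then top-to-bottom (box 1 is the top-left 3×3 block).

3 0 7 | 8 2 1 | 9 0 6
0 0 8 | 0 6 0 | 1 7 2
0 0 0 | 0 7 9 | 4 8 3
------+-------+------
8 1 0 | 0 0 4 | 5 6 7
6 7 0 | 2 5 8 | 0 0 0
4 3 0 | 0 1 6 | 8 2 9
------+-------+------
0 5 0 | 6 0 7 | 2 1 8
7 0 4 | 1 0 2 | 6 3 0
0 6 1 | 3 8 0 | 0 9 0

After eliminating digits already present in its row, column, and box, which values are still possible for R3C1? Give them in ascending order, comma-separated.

1,2,5

Row 3 already contains {3, 4, 7, 8, 9}.
Column 1 already contains {3, 4, 6, 7, 8}.
Its 3×3 block (box 1) already contains {3, 7, 8}.
Removing those from 1–9 leaves {1, 2, 5} as the candidates for R3C1.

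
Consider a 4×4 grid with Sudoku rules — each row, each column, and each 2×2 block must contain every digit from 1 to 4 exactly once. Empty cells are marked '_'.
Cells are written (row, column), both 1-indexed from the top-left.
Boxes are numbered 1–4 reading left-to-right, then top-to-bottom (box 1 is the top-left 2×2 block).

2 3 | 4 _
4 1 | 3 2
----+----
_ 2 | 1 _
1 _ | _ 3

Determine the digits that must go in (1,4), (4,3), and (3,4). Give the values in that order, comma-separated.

For (1,4):
  Row 1 already contains {2, 3, 4}.
  Column 4 already contains {2, 3}.
  Its 2×2 block (box 2) already contains {2, 3, 4}.
  The only value from 1–4 not eliminated is 1, so (1,4) = 1.
For (4,3):
  Row 4 already contains {1, 3}.
  Column 3 already contains {1, 3, 4}.
  Its 2×2 block (box 4) already contains {1, 3}.
  The only value from 1–4 not eliminated is 2, so (4,3) = 2.
For (3,4):
  Row 3 already contains {1, 2}.
  Column 4 already contains {2, 3}.
  Its 2×2 block (box 4) already contains {1, 3}.
  The only value from 1–4 not eliminated is 4, so (3,4) = 4.

1,2,4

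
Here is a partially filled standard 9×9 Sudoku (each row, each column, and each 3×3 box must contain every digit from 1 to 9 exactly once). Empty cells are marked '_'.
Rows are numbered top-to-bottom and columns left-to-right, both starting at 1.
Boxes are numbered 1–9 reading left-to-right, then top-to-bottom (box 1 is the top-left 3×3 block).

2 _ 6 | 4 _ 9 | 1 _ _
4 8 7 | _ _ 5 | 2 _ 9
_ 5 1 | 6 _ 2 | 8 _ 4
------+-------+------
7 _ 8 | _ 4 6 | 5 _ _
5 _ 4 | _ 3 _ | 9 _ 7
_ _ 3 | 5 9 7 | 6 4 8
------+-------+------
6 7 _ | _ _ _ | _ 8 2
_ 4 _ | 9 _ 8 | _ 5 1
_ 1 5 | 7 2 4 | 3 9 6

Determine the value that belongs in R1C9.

Cell R1C9 itself could take any of {3, 5} by direct elimination.
Consider where 5 can go in column 9.
R4C9 is out (row 4 already has a 5).
So the only cell in column 9 that can hold 5 is R1C9.
Therefore R1C9 = 5.

5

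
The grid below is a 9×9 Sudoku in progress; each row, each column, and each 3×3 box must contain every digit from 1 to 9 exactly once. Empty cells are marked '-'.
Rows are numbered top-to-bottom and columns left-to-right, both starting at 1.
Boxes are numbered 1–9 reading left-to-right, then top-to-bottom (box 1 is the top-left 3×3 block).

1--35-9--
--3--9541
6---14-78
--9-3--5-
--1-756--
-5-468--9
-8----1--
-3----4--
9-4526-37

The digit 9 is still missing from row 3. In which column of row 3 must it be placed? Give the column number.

2

Consider where 9 can go in row 3.
R3C3 is out (column 3 already has a 9).
R3C4 is out (box 2 already has a 9).
R3C7 is out (column 7 already has a 9).
So the only cell in row 3 that can hold 9 is R3C2.
That is column 2.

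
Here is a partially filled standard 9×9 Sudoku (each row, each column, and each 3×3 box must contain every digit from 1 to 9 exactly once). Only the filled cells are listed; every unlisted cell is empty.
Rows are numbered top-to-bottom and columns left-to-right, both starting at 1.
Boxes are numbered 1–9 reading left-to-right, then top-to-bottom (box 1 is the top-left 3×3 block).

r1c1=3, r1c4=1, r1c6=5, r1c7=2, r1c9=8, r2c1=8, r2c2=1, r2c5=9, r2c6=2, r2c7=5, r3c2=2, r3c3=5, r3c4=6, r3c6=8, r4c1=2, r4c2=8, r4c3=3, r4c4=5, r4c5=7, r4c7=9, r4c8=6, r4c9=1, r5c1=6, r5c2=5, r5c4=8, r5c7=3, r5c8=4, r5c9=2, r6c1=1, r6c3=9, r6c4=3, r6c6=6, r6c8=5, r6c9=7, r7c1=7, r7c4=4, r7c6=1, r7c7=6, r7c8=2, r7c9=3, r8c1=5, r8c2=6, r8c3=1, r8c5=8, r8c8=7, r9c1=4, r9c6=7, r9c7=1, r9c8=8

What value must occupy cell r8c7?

4

Row 8 already contains {1, 5, 6, 7, 8}.
Column 7 already contains {1, 2, 3, 5, 6, 9}.
Its 3×3 block (box 9) already contains {1, 2, 3, 6, 7, 8}.
The only value from 1–9 not eliminated is 4, so r8c7 = 4.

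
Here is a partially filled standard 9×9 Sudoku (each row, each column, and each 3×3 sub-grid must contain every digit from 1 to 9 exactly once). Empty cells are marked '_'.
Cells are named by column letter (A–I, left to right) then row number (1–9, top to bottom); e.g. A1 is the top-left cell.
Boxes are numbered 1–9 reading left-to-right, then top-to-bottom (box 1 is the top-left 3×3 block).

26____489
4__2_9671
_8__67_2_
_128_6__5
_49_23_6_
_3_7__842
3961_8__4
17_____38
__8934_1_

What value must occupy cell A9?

5

Row 9 already contains {1, 3, 4, 8, 9}.
Column A already contains {1, 2, 3, 4}.
Its 3×3 block (box 7) already contains {1, 3, 6, 7, 8, 9}.
The only value from 1–9 not eliminated is 5, so A9 = 5.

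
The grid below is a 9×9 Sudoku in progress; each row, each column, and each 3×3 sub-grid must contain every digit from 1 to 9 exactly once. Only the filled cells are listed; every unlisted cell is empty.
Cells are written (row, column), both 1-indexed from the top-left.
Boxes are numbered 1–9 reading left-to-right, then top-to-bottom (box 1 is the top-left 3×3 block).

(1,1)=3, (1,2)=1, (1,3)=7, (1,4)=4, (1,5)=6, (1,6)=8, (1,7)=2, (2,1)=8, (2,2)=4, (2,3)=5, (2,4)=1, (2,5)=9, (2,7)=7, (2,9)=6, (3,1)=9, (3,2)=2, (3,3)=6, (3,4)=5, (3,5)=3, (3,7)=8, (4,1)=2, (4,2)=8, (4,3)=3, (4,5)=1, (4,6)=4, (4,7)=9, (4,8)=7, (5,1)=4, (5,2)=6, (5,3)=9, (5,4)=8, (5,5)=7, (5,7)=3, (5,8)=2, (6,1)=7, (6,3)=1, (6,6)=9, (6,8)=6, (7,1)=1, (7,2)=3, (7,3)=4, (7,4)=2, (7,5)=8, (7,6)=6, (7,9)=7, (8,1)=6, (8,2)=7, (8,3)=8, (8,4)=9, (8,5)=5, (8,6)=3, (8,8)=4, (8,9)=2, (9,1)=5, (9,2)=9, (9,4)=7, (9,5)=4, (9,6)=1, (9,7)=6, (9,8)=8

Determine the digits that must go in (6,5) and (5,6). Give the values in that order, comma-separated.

2,5

For (6,5):
  Row 6 already contains {1, 6, 7, 9}.
  Column 5 already contains {1, 3, 4, 5, 6, 7, 8, 9}.
  Its 3×3 block (box 5) already contains {1, 4, 7, 8, 9}.
  The only value from 1–9 not eliminated is 2, so (6,5) = 2.
For (5,6):
  Row 5 already contains {2, 3, 4, 6, 7, 8, 9}.
  Column 6 already contains {1, 3, 4, 6, 8, 9}.
  Its 3×3 block (box 5) already contains {1, 4, 7, 8, 9}.
  The only value from 1–9 not eliminated is 5, so (5,6) = 5.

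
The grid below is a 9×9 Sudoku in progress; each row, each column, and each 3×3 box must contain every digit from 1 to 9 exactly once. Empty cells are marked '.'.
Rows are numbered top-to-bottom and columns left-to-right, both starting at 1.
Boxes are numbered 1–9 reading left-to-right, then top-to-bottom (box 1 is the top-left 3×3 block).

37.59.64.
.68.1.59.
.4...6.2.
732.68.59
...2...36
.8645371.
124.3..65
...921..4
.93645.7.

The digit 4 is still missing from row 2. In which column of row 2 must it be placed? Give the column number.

Consider where 4 can go in row 2.
r2c1 is out (box 1 already has a 4).
r2c4 is out (column 4 already has a 4).
r2c9 is out (column 9 already has a 4).
So the only cell in row 2 that can hold 4 is r2c6.
That is column 6.

6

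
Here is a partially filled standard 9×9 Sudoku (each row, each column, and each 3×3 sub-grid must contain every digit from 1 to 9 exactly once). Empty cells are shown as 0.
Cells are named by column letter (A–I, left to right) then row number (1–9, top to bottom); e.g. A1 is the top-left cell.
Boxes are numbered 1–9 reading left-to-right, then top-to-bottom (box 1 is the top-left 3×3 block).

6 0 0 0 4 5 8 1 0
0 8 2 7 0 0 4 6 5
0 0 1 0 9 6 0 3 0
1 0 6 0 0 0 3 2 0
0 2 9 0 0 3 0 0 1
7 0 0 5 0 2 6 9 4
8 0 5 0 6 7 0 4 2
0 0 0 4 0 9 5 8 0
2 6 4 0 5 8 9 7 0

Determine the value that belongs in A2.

Cell A2 itself could take any of {3, 9} by direct elimination.
Consider where 9 can go in row 2.
E2 is out (column E already has a 9).
F2 is out (column F already has a 9).
So the only cell in row 2 that can hold 9 is A2.
Therefore A2 = 9.

9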